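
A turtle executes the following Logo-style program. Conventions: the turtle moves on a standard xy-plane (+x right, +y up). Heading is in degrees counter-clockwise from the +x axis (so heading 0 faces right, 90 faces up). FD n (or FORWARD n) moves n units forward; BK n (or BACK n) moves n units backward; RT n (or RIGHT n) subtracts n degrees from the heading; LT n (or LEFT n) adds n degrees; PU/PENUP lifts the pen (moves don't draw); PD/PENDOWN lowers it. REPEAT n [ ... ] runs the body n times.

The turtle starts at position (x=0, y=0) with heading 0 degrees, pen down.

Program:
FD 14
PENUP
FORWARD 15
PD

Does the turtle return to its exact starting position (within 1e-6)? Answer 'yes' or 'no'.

Executing turtle program step by step:
Start: pos=(0,0), heading=0, pen down
FD 14: (0,0) -> (14,0) [heading=0, draw]
PU: pen up
FD 15: (14,0) -> (29,0) [heading=0, move]
PD: pen down
Final: pos=(29,0), heading=0, 1 segment(s) drawn

Start position: (0, 0)
Final position: (29, 0)
Distance = 29; >= 1e-6 -> NOT closed

Answer: no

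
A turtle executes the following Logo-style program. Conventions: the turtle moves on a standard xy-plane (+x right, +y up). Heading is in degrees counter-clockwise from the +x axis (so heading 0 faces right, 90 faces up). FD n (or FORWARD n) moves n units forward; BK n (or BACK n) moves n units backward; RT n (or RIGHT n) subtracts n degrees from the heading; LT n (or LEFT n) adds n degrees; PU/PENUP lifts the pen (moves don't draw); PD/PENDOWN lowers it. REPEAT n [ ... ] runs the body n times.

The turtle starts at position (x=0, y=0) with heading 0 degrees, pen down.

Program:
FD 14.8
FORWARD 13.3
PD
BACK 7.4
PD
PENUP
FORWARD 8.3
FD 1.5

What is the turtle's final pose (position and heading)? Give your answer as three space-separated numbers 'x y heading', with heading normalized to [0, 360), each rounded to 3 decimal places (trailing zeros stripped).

Executing turtle program step by step:
Start: pos=(0,0), heading=0, pen down
FD 14.8: (0,0) -> (14.8,0) [heading=0, draw]
FD 13.3: (14.8,0) -> (28.1,0) [heading=0, draw]
PD: pen down
BK 7.4: (28.1,0) -> (20.7,0) [heading=0, draw]
PD: pen down
PU: pen up
FD 8.3: (20.7,0) -> (29,0) [heading=0, move]
FD 1.5: (29,0) -> (30.5,0) [heading=0, move]
Final: pos=(30.5,0), heading=0, 3 segment(s) drawn

Answer: 30.5 0 0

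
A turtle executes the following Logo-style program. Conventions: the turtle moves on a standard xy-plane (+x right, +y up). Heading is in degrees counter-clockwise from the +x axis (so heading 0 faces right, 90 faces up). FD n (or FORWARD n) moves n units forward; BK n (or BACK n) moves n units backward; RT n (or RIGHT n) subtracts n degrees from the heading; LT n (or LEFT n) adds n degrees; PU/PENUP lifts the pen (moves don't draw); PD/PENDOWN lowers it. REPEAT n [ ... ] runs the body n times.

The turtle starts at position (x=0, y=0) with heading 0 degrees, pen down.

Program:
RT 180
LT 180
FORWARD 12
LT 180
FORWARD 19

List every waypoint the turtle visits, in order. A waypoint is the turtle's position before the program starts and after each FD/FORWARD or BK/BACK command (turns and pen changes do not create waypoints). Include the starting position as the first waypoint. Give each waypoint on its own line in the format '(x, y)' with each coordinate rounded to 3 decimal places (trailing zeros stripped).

Executing turtle program step by step:
Start: pos=(0,0), heading=0, pen down
RT 180: heading 0 -> 180
LT 180: heading 180 -> 0
FD 12: (0,0) -> (12,0) [heading=0, draw]
LT 180: heading 0 -> 180
FD 19: (12,0) -> (-7,0) [heading=180, draw]
Final: pos=(-7,0), heading=180, 2 segment(s) drawn
Waypoints (3 total):
(0, 0)
(12, 0)
(-7, 0)

Answer: (0, 0)
(12, 0)
(-7, 0)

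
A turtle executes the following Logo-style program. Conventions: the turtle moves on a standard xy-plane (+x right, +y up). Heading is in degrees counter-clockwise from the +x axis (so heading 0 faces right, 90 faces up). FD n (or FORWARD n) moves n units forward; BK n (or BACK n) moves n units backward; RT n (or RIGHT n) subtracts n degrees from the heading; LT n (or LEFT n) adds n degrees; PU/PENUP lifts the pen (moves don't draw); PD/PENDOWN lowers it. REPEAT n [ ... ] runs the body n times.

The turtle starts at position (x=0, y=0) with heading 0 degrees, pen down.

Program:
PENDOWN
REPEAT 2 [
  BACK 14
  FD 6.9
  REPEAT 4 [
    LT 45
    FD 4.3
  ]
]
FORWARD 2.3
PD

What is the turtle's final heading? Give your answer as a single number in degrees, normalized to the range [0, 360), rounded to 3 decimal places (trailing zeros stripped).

Answer: 0

Derivation:
Executing turtle program step by step:
Start: pos=(0,0), heading=0, pen down
PD: pen down
REPEAT 2 [
  -- iteration 1/2 --
  BK 14: (0,0) -> (-14,0) [heading=0, draw]
  FD 6.9: (-14,0) -> (-7.1,0) [heading=0, draw]
  REPEAT 4 [
    -- iteration 1/4 --
    LT 45: heading 0 -> 45
    FD 4.3: (-7.1,0) -> (-4.059,3.041) [heading=45, draw]
    -- iteration 2/4 --
    LT 45: heading 45 -> 90
    FD 4.3: (-4.059,3.041) -> (-4.059,7.341) [heading=90, draw]
    -- iteration 3/4 --
    LT 45: heading 90 -> 135
    FD 4.3: (-4.059,7.341) -> (-7.1,10.381) [heading=135, draw]
    -- iteration 4/4 --
    LT 45: heading 135 -> 180
    FD 4.3: (-7.1,10.381) -> (-11.4,10.381) [heading=180, draw]
  ]
  -- iteration 2/2 --
  BK 14: (-11.4,10.381) -> (2.6,10.381) [heading=180, draw]
  FD 6.9: (2.6,10.381) -> (-4.3,10.381) [heading=180, draw]
  REPEAT 4 [
    -- iteration 1/4 --
    LT 45: heading 180 -> 225
    FD 4.3: (-4.3,10.381) -> (-7.341,7.341) [heading=225, draw]
    -- iteration 2/4 --
    LT 45: heading 225 -> 270
    FD 4.3: (-7.341,7.341) -> (-7.341,3.041) [heading=270, draw]
    -- iteration 3/4 --
    LT 45: heading 270 -> 315
    FD 4.3: (-7.341,3.041) -> (-4.3,0) [heading=315, draw]
    -- iteration 4/4 --
    LT 45: heading 315 -> 0
    FD 4.3: (-4.3,0) -> (0,0) [heading=0, draw]
  ]
]
FD 2.3: (0,0) -> (2.3,0) [heading=0, draw]
PD: pen down
Final: pos=(2.3,0), heading=0, 13 segment(s) drawn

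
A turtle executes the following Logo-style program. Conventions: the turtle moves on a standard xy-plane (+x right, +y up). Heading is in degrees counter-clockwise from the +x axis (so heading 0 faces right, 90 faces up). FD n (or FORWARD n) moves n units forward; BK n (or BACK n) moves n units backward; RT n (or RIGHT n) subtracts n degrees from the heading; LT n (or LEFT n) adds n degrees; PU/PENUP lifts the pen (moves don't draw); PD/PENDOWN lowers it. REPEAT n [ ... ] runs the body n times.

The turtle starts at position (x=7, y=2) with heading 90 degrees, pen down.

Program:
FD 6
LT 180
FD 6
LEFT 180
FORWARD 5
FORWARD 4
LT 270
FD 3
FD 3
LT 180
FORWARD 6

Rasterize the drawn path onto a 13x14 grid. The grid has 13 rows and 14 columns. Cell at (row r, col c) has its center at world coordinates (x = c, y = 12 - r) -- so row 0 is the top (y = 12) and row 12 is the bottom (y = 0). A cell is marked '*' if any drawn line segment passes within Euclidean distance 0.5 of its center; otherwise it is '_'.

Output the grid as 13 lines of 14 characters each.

Segment 0: (7,2) -> (7,8)
Segment 1: (7,8) -> (7,2)
Segment 2: (7,2) -> (7,7)
Segment 3: (7,7) -> (7,11)
Segment 4: (7,11) -> (10,11)
Segment 5: (10,11) -> (13,11)
Segment 6: (13,11) -> (7,11)

Answer: ______________
_______*******
_______*______
_______*______
_______*______
_______*______
_______*______
_______*______
_______*______
_______*______
_______*______
______________
______________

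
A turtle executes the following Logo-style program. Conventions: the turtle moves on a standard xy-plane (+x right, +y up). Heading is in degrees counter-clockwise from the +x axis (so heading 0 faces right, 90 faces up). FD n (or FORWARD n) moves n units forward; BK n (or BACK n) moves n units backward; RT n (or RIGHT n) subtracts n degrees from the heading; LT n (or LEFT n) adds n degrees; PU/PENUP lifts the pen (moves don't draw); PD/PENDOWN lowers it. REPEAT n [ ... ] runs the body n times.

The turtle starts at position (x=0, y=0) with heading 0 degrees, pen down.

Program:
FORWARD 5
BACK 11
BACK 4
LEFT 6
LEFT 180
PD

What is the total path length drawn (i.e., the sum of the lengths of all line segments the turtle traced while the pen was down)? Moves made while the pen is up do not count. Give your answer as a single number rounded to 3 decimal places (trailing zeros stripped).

Answer: 20

Derivation:
Executing turtle program step by step:
Start: pos=(0,0), heading=0, pen down
FD 5: (0,0) -> (5,0) [heading=0, draw]
BK 11: (5,0) -> (-6,0) [heading=0, draw]
BK 4: (-6,0) -> (-10,0) [heading=0, draw]
LT 6: heading 0 -> 6
LT 180: heading 6 -> 186
PD: pen down
Final: pos=(-10,0), heading=186, 3 segment(s) drawn

Segment lengths:
  seg 1: (0,0) -> (5,0), length = 5
  seg 2: (5,0) -> (-6,0), length = 11
  seg 3: (-6,0) -> (-10,0), length = 4
Total = 20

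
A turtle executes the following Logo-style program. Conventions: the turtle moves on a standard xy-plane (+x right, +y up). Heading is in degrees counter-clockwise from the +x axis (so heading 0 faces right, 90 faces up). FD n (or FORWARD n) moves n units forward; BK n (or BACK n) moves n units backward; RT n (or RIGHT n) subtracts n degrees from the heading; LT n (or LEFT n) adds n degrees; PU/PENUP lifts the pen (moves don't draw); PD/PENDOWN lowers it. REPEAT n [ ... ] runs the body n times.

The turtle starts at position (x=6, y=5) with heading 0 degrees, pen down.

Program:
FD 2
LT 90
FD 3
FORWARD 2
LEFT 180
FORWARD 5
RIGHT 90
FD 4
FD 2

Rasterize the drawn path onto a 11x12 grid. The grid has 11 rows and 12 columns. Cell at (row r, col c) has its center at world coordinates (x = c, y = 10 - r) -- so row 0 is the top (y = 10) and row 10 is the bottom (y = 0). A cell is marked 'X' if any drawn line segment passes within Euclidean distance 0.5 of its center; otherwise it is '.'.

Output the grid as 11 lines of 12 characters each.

Answer: ........X...
........X...
........X...
........X...
........X...
..XXXXXXX...
............
............
............
............
............

Derivation:
Segment 0: (6,5) -> (8,5)
Segment 1: (8,5) -> (8,8)
Segment 2: (8,8) -> (8,10)
Segment 3: (8,10) -> (8,5)
Segment 4: (8,5) -> (4,5)
Segment 5: (4,5) -> (2,5)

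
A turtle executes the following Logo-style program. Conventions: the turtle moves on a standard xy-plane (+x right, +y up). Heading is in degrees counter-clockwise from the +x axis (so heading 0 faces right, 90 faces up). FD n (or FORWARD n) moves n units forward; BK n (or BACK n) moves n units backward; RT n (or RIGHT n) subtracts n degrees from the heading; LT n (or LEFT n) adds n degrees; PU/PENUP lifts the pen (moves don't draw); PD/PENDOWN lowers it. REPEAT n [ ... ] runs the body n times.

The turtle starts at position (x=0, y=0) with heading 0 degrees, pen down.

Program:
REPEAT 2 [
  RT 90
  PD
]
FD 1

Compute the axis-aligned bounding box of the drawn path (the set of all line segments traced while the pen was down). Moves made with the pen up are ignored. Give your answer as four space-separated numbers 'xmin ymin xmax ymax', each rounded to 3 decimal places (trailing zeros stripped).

Answer: -1 0 0 0

Derivation:
Executing turtle program step by step:
Start: pos=(0,0), heading=0, pen down
REPEAT 2 [
  -- iteration 1/2 --
  RT 90: heading 0 -> 270
  PD: pen down
  -- iteration 2/2 --
  RT 90: heading 270 -> 180
  PD: pen down
]
FD 1: (0,0) -> (-1,0) [heading=180, draw]
Final: pos=(-1,0), heading=180, 1 segment(s) drawn

Segment endpoints: x in {-1, 0}, y in {0, 0}
xmin=-1, ymin=0, xmax=0, ymax=0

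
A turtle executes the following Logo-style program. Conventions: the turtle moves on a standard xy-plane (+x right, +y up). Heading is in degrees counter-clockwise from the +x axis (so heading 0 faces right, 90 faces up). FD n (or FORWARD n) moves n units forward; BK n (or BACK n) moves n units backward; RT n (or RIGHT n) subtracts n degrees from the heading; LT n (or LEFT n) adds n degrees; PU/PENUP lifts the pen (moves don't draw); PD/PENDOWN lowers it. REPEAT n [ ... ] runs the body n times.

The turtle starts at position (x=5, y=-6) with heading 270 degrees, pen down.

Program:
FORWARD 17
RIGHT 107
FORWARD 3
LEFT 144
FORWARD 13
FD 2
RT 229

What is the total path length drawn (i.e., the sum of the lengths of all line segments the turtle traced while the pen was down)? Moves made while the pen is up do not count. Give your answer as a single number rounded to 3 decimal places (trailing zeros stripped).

Executing turtle program step by step:
Start: pos=(5,-6), heading=270, pen down
FD 17: (5,-6) -> (5,-23) [heading=270, draw]
RT 107: heading 270 -> 163
FD 3: (5,-23) -> (2.131,-22.123) [heading=163, draw]
LT 144: heading 163 -> 307
FD 13: (2.131,-22.123) -> (9.955,-32.505) [heading=307, draw]
FD 2: (9.955,-32.505) -> (11.158,-34.102) [heading=307, draw]
RT 229: heading 307 -> 78
Final: pos=(11.158,-34.102), heading=78, 4 segment(s) drawn

Segment lengths:
  seg 1: (5,-6) -> (5,-23), length = 17
  seg 2: (5,-23) -> (2.131,-22.123), length = 3
  seg 3: (2.131,-22.123) -> (9.955,-32.505), length = 13
  seg 4: (9.955,-32.505) -> (11.158,-34.102), length = 2
Total = 35

Answer: 35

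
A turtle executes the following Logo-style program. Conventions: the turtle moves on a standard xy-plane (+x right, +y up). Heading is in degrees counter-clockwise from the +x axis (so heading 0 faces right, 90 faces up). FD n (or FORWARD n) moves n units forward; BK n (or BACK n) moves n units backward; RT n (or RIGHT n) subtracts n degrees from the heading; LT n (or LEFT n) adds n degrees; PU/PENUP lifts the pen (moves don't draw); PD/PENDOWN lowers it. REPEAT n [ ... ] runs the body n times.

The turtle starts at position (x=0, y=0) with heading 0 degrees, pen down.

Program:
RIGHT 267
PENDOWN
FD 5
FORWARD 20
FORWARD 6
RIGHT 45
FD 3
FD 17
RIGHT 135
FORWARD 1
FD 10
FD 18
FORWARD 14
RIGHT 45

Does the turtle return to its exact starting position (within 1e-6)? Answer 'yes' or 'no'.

Answer: no

Derivation:
Executing turtle program step by step:
Start: pos=(0,0), heading=0, pen down
RT 267: heading 0 -> 93
PD: pen down
FD 5: (0,0) -> (-0.262,4.993) [heading=93, draw]
FD 20: (-0.262,4.993) -> (-1.308,24.966) [heading=93, draw]
FD 6: (-1.308,24.966) -> (-1.622,30.958) [heading=93, draw]
RT 45: heading 93 -> 48
FD 3: (-1.622,30.958) -> (0.385,33.187) [heading=48, draw]
FD 17: (0.385,33.187) -> (11.76,45.82) [heading=48, draw]
RT 135: heading 48 -> 273
FD 1: (11.76,45.82) -> (11.813,44.822) [heading=273, draw]
FD 10: (11.813,44.822) -> (12.336,34.835) [heading=273, draw]
FD 18: (12.336,34.835) -> (13.278,16.86) [heading=273, draw]
FD 14: (13.278,16.86) -> (14.011,2.879) [heading=273, draw]
RT 45: heading 273 -> 228
Final: pos=(14.011,2.879), heading=228, 9 segment(s) drawn

Start position: (0, 0)
Final position: (14.011, 2.879)
Distance = 14.303; >= 1e-6 -> NOT closed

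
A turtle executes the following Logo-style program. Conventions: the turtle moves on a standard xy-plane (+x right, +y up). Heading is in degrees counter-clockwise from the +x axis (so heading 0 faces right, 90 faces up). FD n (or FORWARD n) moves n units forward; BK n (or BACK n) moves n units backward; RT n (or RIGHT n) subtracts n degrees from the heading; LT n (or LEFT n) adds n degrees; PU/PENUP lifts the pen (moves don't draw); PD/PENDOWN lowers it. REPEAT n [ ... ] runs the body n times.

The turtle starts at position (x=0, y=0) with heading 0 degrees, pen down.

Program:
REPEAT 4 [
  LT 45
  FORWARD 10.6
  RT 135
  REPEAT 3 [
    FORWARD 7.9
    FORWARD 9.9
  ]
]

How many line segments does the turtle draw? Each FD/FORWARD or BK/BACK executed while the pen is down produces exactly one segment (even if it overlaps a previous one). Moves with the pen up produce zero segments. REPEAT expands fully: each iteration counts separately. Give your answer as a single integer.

Answer: 28

Derivation:
Executing turtle program step by step:
Start: pos=(0,0), heading=0, pen down
REPEAT 4 [
  -- iteration 1/4 --
  LT 45: heading 0 -> 45
  FD 10.6: (0,0) -> (7.495,7.495) [heading=45, draw]
  RT 135: heading 45 -> 270
  REPEAT 3 [
    -- iteration 1/3 --
    FD 7.9: (7.495,7.495) -> (7.495,-0.405) [heading=270, draw]
    FD 9.9: (7.495,-0.405) -> (7.495,-10.305) [heading=270, draw]
    -- iteration 2/3 --
    FD 7.9: (7.495,-10.305) -> (7.495,-18.205) [heading=270, draw]
    FD 9.9: (7.495,-18.205) -> (7.495,-28.105) [heading=270, draw]
    -- iteration 3/3 --
    FD 7.9: (7.495,-28.105) -> (7.495,-36.005) [heading=270, draw]
    FD 9.9: (7.495,-36.005) -> (7.495,-45.905) [heading=270, draw]
  ]
  -- iteration 2/4 --
  LT 45: heading 270 -> 315
  FD 10.6: (7.495,-45.905) -> (14.991,-53.4) [heading=315, draw]
  RT 135: heading 315 -> 180
  REPEAT 3 [
    -- iteration 1/3 --
    FD 7.9: (14.991,-53.4) -> (7.091,-53.4) [heading=180, draw]
    FD 9.9: (7.091,-53.4) -> (-2.809,-53.4) [heading=180, draw]
    -- iteration 2/3 --
    FD 7.9: (-2.809,-53.4) -> (-10.709,-53.4) [heading=180, draw]
    FD 9.9: (-10.709,-53.4) -> (-20.609,-53.4) [heading=180, draw]
    -- iteration 3/3 --
    FD 7.9: (-20.609,-53.4) -> (-28.509,-53.4) [heading=180, draw]
    FD 9.9: (-28.509,-53.4) -> (-38.409,-53.4) [heading=180, draw]
  ]
  -- iteration 3/4 --
  LT 45: heading 180 -> 225
  FD 10.6: (-38.409,-53.4) -> (-45.905,-60.895) [heading=225, draw]
  RT 135: heading 225 -> 90
  REPEAT 3 [
    -- iteration 1/3 --
    FD 7.9: (-45.905,-60.895) -> (-45.905,-52.995) [heading=90, draw]
    FD 9.9: (-45.905,-52.995) -> (-45.905,-43.095) [heading=90, draw]
    -- iteration 2/3 --
    FD 7.9: (-45.905,-43.095) -> (-45.905,-35.195) [heading=90, draw]
    FD 9.9: (-45.905,-35.195) -> (-45.905,-25.295) [heading=90, draw]
    -- iteration 3/3 --
    FD 7.9: (-45.905,-25.295) -> (-45.905,-17.395) [heading=90, draw]
    FD 9.9: (-45.905,-17.395) -> (-45.905,-7.495) [heading=90, draw]
  ]
  -- iteration 4/4 --
  LT 45: heading 90 -> 135
  FD 10.6: (-45.905,-7.495) -> (-53.4,0) [heading=135, draw]
  RT 135: heading 135 -> 0
  REPEAT 3 [
    -- iteration 1/3 --
    FD 7.9: (-53.4,0) -> (-45.5,0) [heading=0, draw]
    FD 9.9: (-45.5,0) -> (-35.6,0) [heading=0, draw]
    -- iteration 2/3 --
    FD 7.9: (-35.6,0) -> (-27.7,0) [heading=0, draw]
    FD 9.9: (-27.7,0) -> (-17.8,0) [heading=0, draw]
    -- iteration 3/3 --
    FD 7.9: (-17.8,0) -> (-9.9,0) [heading=0, draw]
    FD 9.9: (-9.9,0) -> (0,0) [heading=0, draw]
  ]
]
Final: pos=(0,0), heading=0, 28 segment(s) drawn
Segments drawn: 28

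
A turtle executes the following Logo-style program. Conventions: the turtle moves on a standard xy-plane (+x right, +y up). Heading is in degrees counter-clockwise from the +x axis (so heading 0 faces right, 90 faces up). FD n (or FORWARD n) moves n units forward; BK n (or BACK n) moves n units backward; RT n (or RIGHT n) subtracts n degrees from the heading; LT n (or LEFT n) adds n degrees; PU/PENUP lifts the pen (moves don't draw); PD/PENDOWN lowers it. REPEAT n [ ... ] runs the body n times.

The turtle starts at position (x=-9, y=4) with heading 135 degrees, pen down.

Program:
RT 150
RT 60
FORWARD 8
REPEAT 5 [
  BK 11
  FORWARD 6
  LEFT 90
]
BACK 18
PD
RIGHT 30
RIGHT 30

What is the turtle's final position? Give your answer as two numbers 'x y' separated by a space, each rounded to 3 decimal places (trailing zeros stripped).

Executing turtle program step by step:
Start: pos=(-9,4), heading=135, pen down
RT 150: heading 135 -> 345
RT 60: heading 345 -> 285
FD 8: (-9,4) -> (-6.929,-3.727) [heading=285, draw]
REPEAT 5 [
  -- iteration 1/5 --
  BK 11: (-6.929,-3.727) -> (-9.776,6.898) [heading=285, draw]
  FD 6: (-9.776,6.898) -> (-8.224,1.102) [heading=285, draw]
  LT 90: heading 285 -> 15
  -- iteration 2/5 --
  BK 11: (-8.224,1.102) -> (-18.849,-1.745) [heading=15, draw]
  FD 6: (-18.849,-1.745) -> (-13.053,-0.192) [heading=15, draw]
  LT 90: heading 15 -> 105
  -- iteration 3/5 --
  BK 11: (-13.053,-0.192) -> (-10.206,-10.817) [heading=105, draw]
  FD 6: (-10.206,-10.817) -> (-11.759,-5.022) [heading=105, draw]
  LT 90: heading 105 -> 195
  -- iteration 4/5 --
  BK 11: (-11.759,-5.022) -> (-1.134,-2.174) [heading=195, draw]
  FD 6: (-1.134,-2.174) -> (-6.929,-3.727) [heading=195, draw]
  LT 90: heading 195 -> 285
  -- iteration 5/5 --
  BK 11: (-6.929,-3.727) -> (-9.776,6.898) [heading=285, draw]
  FD 6: (-9.776,6.898) -> (-8.224,1.102) [heading=285, draw]
  LT 90: heading 285 -> 15
]
BK 18: (-8.224,1.102) -> (-25.61,-3.557) [heading=15, draw]
PD: pen down
RT 30: heading 15 -> 345
RT 30: heading 345 -> 315
Final: pos=(-25.61,-3.557), heading=315, 12 segment(s) drawn

Answer: -25.61 -3.557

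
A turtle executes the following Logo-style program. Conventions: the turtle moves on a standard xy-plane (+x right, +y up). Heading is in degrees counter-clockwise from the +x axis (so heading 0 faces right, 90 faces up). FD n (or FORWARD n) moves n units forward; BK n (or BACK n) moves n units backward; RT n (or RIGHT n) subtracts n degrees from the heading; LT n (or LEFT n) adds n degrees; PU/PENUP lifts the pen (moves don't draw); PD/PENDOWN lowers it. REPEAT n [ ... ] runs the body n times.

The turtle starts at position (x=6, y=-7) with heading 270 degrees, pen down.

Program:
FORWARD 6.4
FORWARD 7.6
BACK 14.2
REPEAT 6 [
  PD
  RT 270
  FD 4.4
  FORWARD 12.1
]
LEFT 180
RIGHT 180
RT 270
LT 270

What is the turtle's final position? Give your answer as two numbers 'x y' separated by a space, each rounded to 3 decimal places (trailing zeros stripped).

Answer: 22.5 9.7

Derivation:
Executing turtle program step by step:
Start: pos=(6,-7), heading=270, pen down
FD 6.4: (6,-7) -> (6,-13.4) [heading=270, draw]
FD 7.6: (6,-13.4) -> (6,-21) [heading=270, draw]
BK 14.2: (6,-21) -> (6,-6.8) [heading=270, draw]
REPEAT 6 [
  -- iteration 1/6 --
  PD: pen down
  RT 270: heading 270 -> 0
  FD 4.4: (6,-6.8) -> (10.4,-6.8) [heading=0, draw]
  FD 12.1: (10.4,-6.8) -> (22.5,-6.8) [heading=0, draw]
  -- iteration 2/6 --
  PD: pen down
  RT 270: heading 0 -> 90
  FD 4.4: (22.5,-6.8) -> (22.5,-2.4) [heading=90, draw]
  FD 12.1: (22.5,-2.4) -> (22.5,9.7) [heading=90, draw]
  -- iteration 3/6 --
  PD: pen down
  RT 270: heading 90 -> 180
  FD 4.4: (22.5,9.7) -> (18.1,9.7) [heading=180, draw]
  FD 12.1: (18.1,9.7) -> (6,9.7) [heading=180, draw]
  -- iteration 4/6 --
  PD: pen down
  RT 270: heading 180 -> 270
  FD 4.4: (6,9.7) -> (6,5.3) [heading=270, draw]
  FD 12.1: (6,5.3) -> (6,-6.8) [heading=270, draw]
  -- iteration 5/6 --
  PD: pen down
  RT 270: heading 270 -> 0
  FD 4.4: (6,-6.8) -> (10.4,-6.8) [heading=0, draw]
  FD 12.1: (10.4,-6.8) -> (22.5,-6.8) [heading=0, draw]
  -- iteration 6/6 --
  PD: pen down
  RT 270: heading 0 -> 90
  FD 4.4: (22.5,-6.8) -> (22.5,-2.4) [heading=90, draw]
  FD 12.1: (22.5,-2.4) -> (22.5,9.7) [heading=90, draw]
]
LT 180: heading 90 -> 270
RT 180: heading 270 -> 90
RT 270: heading 90 -> 180
LT 270: heading 180 -> 90
Final: pos=(22.5,9.7), heading=90, 15 segment(s) drawn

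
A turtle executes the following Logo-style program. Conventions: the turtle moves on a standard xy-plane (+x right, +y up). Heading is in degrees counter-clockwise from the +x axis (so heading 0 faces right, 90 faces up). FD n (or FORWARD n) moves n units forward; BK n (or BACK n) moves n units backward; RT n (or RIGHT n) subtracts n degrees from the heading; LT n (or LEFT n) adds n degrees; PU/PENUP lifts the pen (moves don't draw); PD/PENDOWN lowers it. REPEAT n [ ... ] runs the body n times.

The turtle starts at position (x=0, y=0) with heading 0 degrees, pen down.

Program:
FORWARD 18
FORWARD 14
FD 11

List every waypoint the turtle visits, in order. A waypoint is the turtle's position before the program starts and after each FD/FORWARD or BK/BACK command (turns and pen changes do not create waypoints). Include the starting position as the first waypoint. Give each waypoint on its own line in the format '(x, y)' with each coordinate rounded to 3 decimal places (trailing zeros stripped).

Answer: (0, 0)
(18, 0)
(32, 0)
(43, 0)

Derivation:
Executing turtle program step by step:
Start: pos=(0,0), heading=0, pen down
FD 18: (0,0) -> (18,0) [heading=0, draw]
FD 14: (18,0) -> (32,0) [heading=0, draw]
FD 11: (32,0) -> (43,0) [heading=0, draw]
Final: pos=(43,0), heading=0, 3 segment(s) drawn
Waypoints (4 total):
(0, 0)
(18, 0)
(32, 0)
(43, 0)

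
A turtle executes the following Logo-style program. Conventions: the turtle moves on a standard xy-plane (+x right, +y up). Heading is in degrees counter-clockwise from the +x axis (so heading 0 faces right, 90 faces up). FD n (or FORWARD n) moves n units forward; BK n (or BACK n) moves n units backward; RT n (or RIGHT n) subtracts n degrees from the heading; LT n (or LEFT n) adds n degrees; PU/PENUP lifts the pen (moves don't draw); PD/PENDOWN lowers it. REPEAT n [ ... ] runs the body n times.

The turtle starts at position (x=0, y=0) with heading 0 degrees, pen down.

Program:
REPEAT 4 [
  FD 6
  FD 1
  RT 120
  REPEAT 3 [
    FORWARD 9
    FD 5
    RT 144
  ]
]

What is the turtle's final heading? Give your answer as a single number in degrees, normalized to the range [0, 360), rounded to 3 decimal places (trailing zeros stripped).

Answer: 312

Derivation:
Executing turtle program step by step:
Start: pos=(0,0), heading=0, pen down
REPEAT 4 [
  -- iteration 1/4 --
  FD 6: (0,0) -> (6,0) [heading=0, draw]
  FD 1: (6,0) -> (7,0) [heading=0, draw]
  RT 120: heading 0 -> 240
  REPEAT 3 [
    -- iteration 1/3 --
    FD 9: (7,0) -> (2.5,-7.794) [heading=240, draw]
    FD 5: (2.5,-7.794) -> (0,-12.124) [heading=240, draw]
    RT 144: heading 240 -> 96
    -- iteration 2/3 --
    FD 9: (0,-12.124) -> (-0.941,-3.174) [heading=96, draw]
    FD 5: (-0.941,-3.174) -> (-1.463,1.799) [heading=96, draw]
    RT 144: heading 96 -> 312
    -- iteration 3/3 --
    FD 9: (-1.463,1.799) -> (4.559,-4.889) [heading=312, draw]
    FD 5: (4.559,-4.889) -> (7.904,-8.605) [heading=312, draw]
    RT 144: heading 312 -> 168
  ]
  -- iteration 2/4 --
  FD 6: (7.904,-8.605) -> (2.036,-7.358) [heading=168, draw]
  FD 1: (2.036,-7.358) -> (1.057,-7.15) [heading=168, draw]
  RT 120: heading 168 -> 48
  REPEAT 3 [
    -- iteration 1/3 --
    FD 9: (1.057,-7.15) -> (7.08,-0.461) [heading=48, draw]
    FD 5: (7.08,-0.461) -> (10.425,3.254) [heading=48, draw]
    RT 144: heading 48 -> 264
    -- iteration 2/3 --
    FD 9: (10.425,3.254) -> (9.484,-5.696) [heading=264, draw]
    FD 5: (9.484,-5.696) -> (8.962,-10.669) [heading=264, draw]
    RT 144: heading 264 -> 120
    -- iteration 3/3 --
    FD 9: (8.962,-10.669) -> (4.462,-2.875) [heading=120, draw]
    FD 5: (4.462,-2.875) -> (1.962,1.455) [heading=120, draw]
    RT 144: heading 120 -> 336
  ]
  -- iteration 3/4 --
  FD 6: (1.962,1.455) -> (7.443,-0.985) [heading=336, draw]
  FD 1: (7.443,-0.985) -> (8.357,-1.392) [heading=336, draw]
  RT 120: heading 336 -> 216
  REPEAT 3 [
    -- iteration 1/3 --
    FD 9: (8.357,-1.392) -> (1.075,-6.682) [heading=216, draw]
    FD 5: (1.075,-6.682) -> (-2.97,-9.621) [heading=216, draw]
    RT 144: heading 216 -> 72
    -- iteration 2/3 --
    FD 9: (-2.97,-9.621) -> (-0.188,-1.061) [heading=72, draw]
    FD 5: (-0.188,-1.061) -> (1.357,3.694) [heading=72, draw]
    RT 144: heading 72 -> 288
    -- iteration 3/3 --
    FD 9: (1.357,3.694) -> (4.138,-4.865) [heading=288, draw]
    FD 5: (4.138,-4.865) -> (5.683,-9.621) [heading=288, draw]
    RT 144: heading 288 -> 144
  ]
  -- iteration 4/4 --
  FD 6: (5.683,-9.621) -> (0.829,-6.094) [heading=144, draw]
  FD 1: (0.829,-6.094) -> (0.02,-5.506) [heading=144, draw]
  RT 120: heading 144 -> 24
  REPEAT 3 [
    -- iteration 1/3 --
    FD 9: (0.02,-5.506) -> (8.242,-1.846) [heading=24, draw]
    FD 5: (8.242,-1.846) -> (12.809,0.188) [heading=24, draw]
    RT 144: heading 24 -> 240
    -- iteration 2/3 --
    FD 9: (12.809,0.188) -> (8.309,-7.606) [heading=240, draw]
    FD 5: (8.309,-7.606) -> (5.809,-11.936) [heading=240, draw]
    RT 144: heading 240 -> 96
    -- iteration 3/3 --
    FD 9: (5.809,-11.936) -> (4.869,-2.986) [heading=96, draw]
    FD 5: (4.869,-2.986) -> (4.346,1.987) [heading=96, draw]
    RT 144: heading 96 -> 312
  ]
]
Final: pos=(4.346,1.987), heading=312, 32 segment(s) drawn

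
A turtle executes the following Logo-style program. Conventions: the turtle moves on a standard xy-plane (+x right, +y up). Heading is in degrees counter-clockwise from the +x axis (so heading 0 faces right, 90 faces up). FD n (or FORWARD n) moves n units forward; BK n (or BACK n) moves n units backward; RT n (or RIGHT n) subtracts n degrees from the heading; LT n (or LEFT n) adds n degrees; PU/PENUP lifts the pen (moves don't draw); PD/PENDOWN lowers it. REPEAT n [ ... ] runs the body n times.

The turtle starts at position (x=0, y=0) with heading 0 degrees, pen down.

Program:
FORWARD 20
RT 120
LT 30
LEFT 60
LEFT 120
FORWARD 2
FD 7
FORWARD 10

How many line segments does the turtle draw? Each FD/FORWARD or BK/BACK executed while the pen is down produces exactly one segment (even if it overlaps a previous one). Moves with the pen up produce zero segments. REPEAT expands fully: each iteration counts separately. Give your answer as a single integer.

Answer: 4

Derivation:
Executing turtle program step by step:
Start: pos=(0,0), heading=0, pen down
FD 20: (0,0) -> (20,0) [heading=0, draw]
RT 120: heading 0 -> 240
LT 30: heading 240 -> 270
LT 60: heading 270 -> 330
LT 120: heading 330 -> 90
FD 2: (20,0) -> (20,2) [heading=90, draw]
FD 7: (20,2) -> (20,9) [heading=90, draw]
FD 10: (20,9) -> (20,19) [heading=90, draw]
Final: pos=(20,19), heading=90, 4 segment(s) drawn
Segments drawn: 4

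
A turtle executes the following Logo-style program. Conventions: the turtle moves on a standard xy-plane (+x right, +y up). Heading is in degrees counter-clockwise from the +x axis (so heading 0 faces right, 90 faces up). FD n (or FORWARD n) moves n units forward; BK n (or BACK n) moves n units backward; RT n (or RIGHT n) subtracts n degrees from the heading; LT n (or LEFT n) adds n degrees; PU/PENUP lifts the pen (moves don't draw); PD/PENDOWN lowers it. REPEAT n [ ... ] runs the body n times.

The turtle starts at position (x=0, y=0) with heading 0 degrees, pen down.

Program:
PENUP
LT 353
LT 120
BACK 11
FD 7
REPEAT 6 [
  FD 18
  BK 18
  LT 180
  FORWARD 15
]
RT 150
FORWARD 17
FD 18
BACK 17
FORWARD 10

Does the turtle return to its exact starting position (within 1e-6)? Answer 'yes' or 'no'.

Answer: no

Derivation:
Executing turtle program step by step:
Start: pos=(0,0), heading=0, pen down
PU: pen up
LT 353: heading 0 -> 353
LT 120: heading 353 -> 113
BK 11: (0,0) -> (4.298,-10.126) [heading=113, move]
FD 7: (4.298,-10.126) -> (1.563,-3.682) [heading=113, move]
REPEAT 6 [
  -- iteration 1/6 --
  FD 18: (1.563,-3.682) -> (-5.47,12.887) [heading=113, move]
  BK 18: (-5.47,12.887) -> (1.563,-3.682) [heading=113, move]
  LT 180: heading 113 -> 293
  FD 15: (1.563,-3.682) -> (7.424,-17.49) [heading=293, move]
  -- iteration 2/6 --
  FD 18: (7.424,-17.49) -> (14.457,-34.059) [heading=293, move]
  BK 18: (14.457,-34.059) -> (7.424,-17.49) [heading=293, move]
  LT 180: heading 293 -> 113
  FD 15: (7.424,-17.49) -> (1.563,-3.682) [heading=113, move]
  -- iteration 3/6 --
  FD 18: (1.563,-3.682) -> (-5.47,12.887) [heading=113, move]
  BK 18: (-5.47,12.887) -> (1.563,-3.682) [heading=113, move]
  LT 180: heading 113 -> 293
  FD 15: (1.563,-3.682) -> (7.424,-17.49) [heading=293, move]
  -- iteration 4/6 --
  FD 18: (7.424,-17.49) -> (14.457,-34.059) [heading=293, move]
  BK 18: (14.457,-34.059) -> (7.424,-17.49) [heading=293, move]
  LT 180: heading 293 -> 113
  FD 15: (7.424,-17.49) -> (1.563,-3.682) [heading=113, move]
  -- iteration 5/6 --
  FD 18: (1.563,-3.682) -> (-5.47,12.887) [heading=113, move]
  BK 18: (-5.47,12.887) -> (1.563,-3.682) [heading=113, move]
  LT 180: heading 113 -> 293
  FD 15: (1.563,-3.682) -> (7.424,-17.49) [heading=293, move]
  -- iteration 6/6 --
  FD 18: (7.424,-17.49) -> (14.457,-34.059) [heading=293, move]
  BK 18: (14.457,-34.059) -> (7.424,-17.49) [heading=293, move]
  LT 180: heading 293 -> 113
  FD 15: (7.424,-17.49) -> (1.563,-3.682) [heading=113, move]
]
RT 150: heading 113 -> 323
FD 17: (1.563,-3.682) -> (15.14,-13.913) [heading=323, move]
FD 18: (15.14,-13.913) -> (29.515,-24.746) [heading=323, move]
BK 17: (29.515,-24.746) -> (15.938,-14.515) [heading=323, move]
FD 10: (15.938,-14.515) -> (23.925,-20.533) [heading=323, move]
Final: pos=(23.925,-20.533), heading=323, 0 segment(s) drawn

Start position: (0, 0)
Final position: (23.925, -20.533)
Distance = 31.528; >= 1e-6 -> NOT closed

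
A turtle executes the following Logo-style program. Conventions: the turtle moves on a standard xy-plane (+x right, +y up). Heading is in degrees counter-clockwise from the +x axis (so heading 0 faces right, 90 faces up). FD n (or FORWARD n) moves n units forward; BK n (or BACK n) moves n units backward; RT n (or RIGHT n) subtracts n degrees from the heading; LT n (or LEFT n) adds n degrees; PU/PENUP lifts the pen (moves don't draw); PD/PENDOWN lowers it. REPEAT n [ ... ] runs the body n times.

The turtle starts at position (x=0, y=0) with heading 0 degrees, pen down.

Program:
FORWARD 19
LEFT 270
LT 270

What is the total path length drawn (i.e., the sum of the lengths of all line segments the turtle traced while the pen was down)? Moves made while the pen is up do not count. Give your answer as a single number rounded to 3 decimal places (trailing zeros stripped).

Answer: 19

Derivation:
Executing turtle program step by step:
Start: pos=(0,0), heading=0, pen down
FD 19: (0,0) -> (19,0) [heading=0, draw]
LT 270: heading 0 -> 270
LT 270: heading 270 -> 180
Final: pos=(19,0), heading=180, 1 segment(s) drawn

Segment lengths:
  seg 1: (0,0) -> (19,0), length = 19
Total = 19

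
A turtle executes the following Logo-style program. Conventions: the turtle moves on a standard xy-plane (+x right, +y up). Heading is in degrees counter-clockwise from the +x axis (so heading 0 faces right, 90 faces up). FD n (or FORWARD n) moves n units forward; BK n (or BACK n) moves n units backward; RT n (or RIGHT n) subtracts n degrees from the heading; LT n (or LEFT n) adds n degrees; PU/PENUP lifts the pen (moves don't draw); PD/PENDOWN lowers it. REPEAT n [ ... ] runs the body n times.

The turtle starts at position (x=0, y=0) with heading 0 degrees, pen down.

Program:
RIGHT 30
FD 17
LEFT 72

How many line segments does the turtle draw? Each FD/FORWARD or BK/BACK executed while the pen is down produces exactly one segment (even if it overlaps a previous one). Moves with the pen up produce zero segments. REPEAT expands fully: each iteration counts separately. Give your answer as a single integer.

Answer: 1

Derivation:
Executing turtle program step by step:
Start: pos=(0,0), heading=0, pen down
RT 30: heading 0 -> 330
FD 17: (0,0) -> (14.722,-8.5) [heading=330, draw]
LT 72: heading 330 -> 42
Final: pos=(14.722,-8.5), heading=42, 1 segment(s) drawn
Segments drawn: 1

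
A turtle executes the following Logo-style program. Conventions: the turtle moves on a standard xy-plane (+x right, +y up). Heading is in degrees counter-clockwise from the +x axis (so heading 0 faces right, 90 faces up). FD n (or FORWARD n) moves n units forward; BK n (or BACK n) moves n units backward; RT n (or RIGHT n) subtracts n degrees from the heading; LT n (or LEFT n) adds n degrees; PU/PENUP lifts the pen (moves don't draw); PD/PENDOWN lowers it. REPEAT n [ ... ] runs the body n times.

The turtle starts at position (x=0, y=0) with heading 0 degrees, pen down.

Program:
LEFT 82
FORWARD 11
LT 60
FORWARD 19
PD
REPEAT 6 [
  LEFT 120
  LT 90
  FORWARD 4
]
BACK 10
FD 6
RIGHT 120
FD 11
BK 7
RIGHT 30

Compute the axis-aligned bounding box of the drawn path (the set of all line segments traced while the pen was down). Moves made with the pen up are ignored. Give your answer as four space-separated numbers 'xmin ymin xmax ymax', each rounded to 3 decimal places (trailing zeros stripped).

Executing turtle program step by step:
Start: pos=(0,0), heading=0, pen down
LT 82: heading 0 -> 82
FD 11: (0,0) -> (1.531,10.893) [heading=82, draw]
LT 60: heading 82 -> 142
FD 19: (1.531,10.893) -> (-13.441,22.591) [heading=142, draw]
PD: pen down
REPEAT 6 [
  -- iteration 1/6 --
  LT 120: heading 142 -> 262
  LT 90: heading 262 -> 352
  FD 4: (-13.441,22.591) -> (-9.48,22.034) [heading=352, draw]
  -- iteration 2/6 --
  LT 120: heading 352 -> 112
  LT 90: heading 112 -> 202
  FD 4: (-9.48,22.034) -> (-13.189,20.535) [heading=202, draw]
  -- iteration 3/6 --
  LT 120: heading 202 -> 322
  LT 90: heading 322 -> 52
  FD 4: (-13.189,20.535) -> (-10.726,23.687) [heading=52, draw]
  -- iteration 4/6 --
  LT 120: heading 52 -> 172
  LT 90: heading 172 -> 262
  FD 4: (-10.726,23.687) -> (-11.283,19.726) [heading=262, draw]
  -- iteration 5/6 --
  LT 120: heading 262 -> 22
  LT 90: heading 22 -> 112
  FD 4: (-11.283,19.726) -> (-12.781,23.435) [heading=112, draw]
  -- iteration 6/6 --
  LT 120: heading 112 -> 232
  LT 90: heading 232 -> 322
  FD 4: (-12.781,23.435) -> (-9.629,20.972) [heading=322, draw]
]
BK 10: (-9.629,20.972) -> (-17.51,27.129) [heading=322, draw]
FD 6: (-17.51,27.129) -> (-12.781,23.435) [heading=322, draw]
RT 120: heading 322 -> 202
FD 11: (-12.781,23.435) -> (-22.98,19.314) [heading=202, draw]
BK 7: (-22.98,19.314) -> (-16.49,21.937) [heading=202, draw]
RT 30: heading 202 -> 172
Final: pos=(-16.49,21.937), heading=172, 12 segment(s) drawn

Segment endpoints: x in {-22.98, -17.51, -16.49, -13.441, -13.189, -12.781, -11.283, -10.726, -9.629, -9.48, 0, 1.531}, y in {0, 10.893, 19.314, 19.726, 20.535, 20.972, 21.937, 22.034, 22.591, 23.435, 23.687, 27.129}
xmin=-22.98, ymin=0, xmax=1.531, ymax=27.129

Answer: -22.98 0 1.531 27.129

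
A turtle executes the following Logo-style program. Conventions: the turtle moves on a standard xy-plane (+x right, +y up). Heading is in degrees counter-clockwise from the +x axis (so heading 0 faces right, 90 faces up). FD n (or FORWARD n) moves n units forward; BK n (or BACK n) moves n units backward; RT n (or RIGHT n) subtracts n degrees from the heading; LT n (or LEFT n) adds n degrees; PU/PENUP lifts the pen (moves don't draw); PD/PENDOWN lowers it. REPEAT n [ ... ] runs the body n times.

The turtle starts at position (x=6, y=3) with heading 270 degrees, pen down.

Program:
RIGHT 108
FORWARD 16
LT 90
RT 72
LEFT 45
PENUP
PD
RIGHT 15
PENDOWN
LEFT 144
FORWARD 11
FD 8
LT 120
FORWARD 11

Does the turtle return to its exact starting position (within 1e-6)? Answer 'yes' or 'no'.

Executing turtle program step by step:
Start: pos=(6,3), heading=270, pen down
RT 108: heading 270 -> 162
FD 16: (6,3) -> (-9.217,7.944) [heading=162, draw]
LT 90: heading 162 -> 252
RT 72: heading 252 -> 180
LT 45: heading 180 -> 225
PU: pen up
PD: pen down
RT 15: heading 225 -> 210
PD: pen down
LT 144: heading 210 -> 354
FD 11: (-9.217,7.944) -> (1.723,6.794) [heading=354, draw]
FD 8: (1.723,6.794) -> (9.679,5.958) [heading=354, draw]
LT 120: heading 354 -> 114
FD 11: (9.679,5.958) -> (5.205,16.007) [heading=114, draw]
Final: pos=(5.205,16.007), heading=114, 4 segment(s) drawn

Start position: (6, 3)
Final position: (5.205, 16.007)
Distance = 13.032; >= 1e-6 -> NOT closed

Answer: no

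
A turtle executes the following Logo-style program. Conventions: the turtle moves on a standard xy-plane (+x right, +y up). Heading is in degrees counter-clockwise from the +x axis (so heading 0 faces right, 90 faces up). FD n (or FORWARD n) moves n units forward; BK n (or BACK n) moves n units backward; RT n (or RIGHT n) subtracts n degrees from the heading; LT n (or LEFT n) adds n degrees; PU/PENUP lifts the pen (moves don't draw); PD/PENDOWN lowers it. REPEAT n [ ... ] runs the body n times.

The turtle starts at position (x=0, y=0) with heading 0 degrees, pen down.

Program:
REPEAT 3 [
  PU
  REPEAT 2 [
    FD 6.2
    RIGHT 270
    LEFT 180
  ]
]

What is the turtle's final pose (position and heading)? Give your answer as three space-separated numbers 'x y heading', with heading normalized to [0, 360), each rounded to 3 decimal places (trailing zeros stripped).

Executing turtle program step by step:
Start: pos=(0,0), heading=0, pen down
REPEAT 3 [
  -- iteration 1/3 --
  PU: pen up
  REPEAT 2 [
    -- iteration 1/2 --
    FD 6.2: (0,0) -> (6.2,0) [heading=0, move]
    RT 270: heading 0 -> 90
    LT 180: heading 90 -> 270
    -- iteration 2/2 --
    FD 6.2: (6.2,0) -> (6.2,-6.2) [heading=270, move]
    RT 270: heading 270 -> 0
    LT 180: heading 0 -> 180
  ]
  -- iteration 2/3 --
  PU: pen up
  REPEAT 2 [
    -- iteration 1/2 --
    FD 6.2: (6.2,-6.2) -> (0,-6.2) [heading=180, move]
    RT 270: heading 180 -> 270
    LT 180: heading 270 -> 90
    -- iteration 2/2 --
    FD 6.2: (0,-6.2) -> (0,0) [heading=90, move]
    RT 270: heading 90 -> 180
    LT 180: heading 180 -> 0
  ]
  -- iteration 3/3 --
  PU: pen up
  REPEAT 2 [
    -- iteration 1/2 --
    FD 6.2: (0,0) -> (6.2,0) [heading=0, move]
    RT 270: heading 0 -> 90
    LT 180: heading 90 -> 270
    -- iteration 2/2 --
    FD 6.2: (6.2,0) -> (6.2,-6.2) [heading=270, move]
    RT 270: heading 270 -> 0
    LT 180: heading 0 -> 180
  ]
]
Final: pos=(6.2,-6.2), heading=180, 0 segment(s) drawn

Answer: 6.2 -6.2 180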